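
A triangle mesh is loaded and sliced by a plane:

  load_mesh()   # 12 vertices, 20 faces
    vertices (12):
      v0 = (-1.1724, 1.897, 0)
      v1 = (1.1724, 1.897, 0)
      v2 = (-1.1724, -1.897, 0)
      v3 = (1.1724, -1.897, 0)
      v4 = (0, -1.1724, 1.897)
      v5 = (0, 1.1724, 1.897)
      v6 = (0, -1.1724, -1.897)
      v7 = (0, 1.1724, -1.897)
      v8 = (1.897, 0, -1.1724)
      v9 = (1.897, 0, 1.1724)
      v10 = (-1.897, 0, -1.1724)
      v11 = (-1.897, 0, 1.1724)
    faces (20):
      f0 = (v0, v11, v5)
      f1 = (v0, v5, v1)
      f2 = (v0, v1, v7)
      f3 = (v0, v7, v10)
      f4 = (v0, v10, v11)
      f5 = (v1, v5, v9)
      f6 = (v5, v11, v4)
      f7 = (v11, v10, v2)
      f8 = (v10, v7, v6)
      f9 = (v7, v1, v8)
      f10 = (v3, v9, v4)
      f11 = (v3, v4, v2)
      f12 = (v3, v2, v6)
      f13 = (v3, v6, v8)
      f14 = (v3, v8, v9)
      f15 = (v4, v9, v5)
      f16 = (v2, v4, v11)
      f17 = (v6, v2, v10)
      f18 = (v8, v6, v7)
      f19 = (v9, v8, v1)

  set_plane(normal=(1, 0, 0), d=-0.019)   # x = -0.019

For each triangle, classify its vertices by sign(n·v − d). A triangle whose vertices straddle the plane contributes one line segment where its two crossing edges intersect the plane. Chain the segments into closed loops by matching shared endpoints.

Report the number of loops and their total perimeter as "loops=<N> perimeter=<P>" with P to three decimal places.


loops=1 perimeter=12.767

Straddling triangles (10 of 20):
  (v0,v11,v5) [--+] → (-0.019, 1.16066, 1.88974)–(-0.019, 1.18414, 1.86626)  len=0.0332
  (v0,v5,v1) [-++] → (-0.019, 1.18414, 1.86626)–(-0.019, 1.897, 0)  len=1.9978
  (v0,v1,v7) [-++] → (-0.019, 1.897, 0)–(-0.019, 1.18414, -1.86626)  len=1.9978
  (v0,v7,v10) [-+-] → (-0.019, 1.18414, -1.86626)–(-0.019, 1.16066, -1.88974)  len=0.0332
  (v5,v11,v4) [+-+] → (-0.019, 1.16066, 1.88974)–(-0.019, -1.16066, 1.88974)  len=2.3213
  (v10,v7,v6) [-++] → (-0.019, 1.16066, -1.88974)–(-0.019, -1.16066, -1.88974)  len=2.3213
  (v3,v4,v2) [++-] → (-0.019, -1.18414, 1.86626)–(-0.019, -1.897, 0)  len=1.9978
  (v3,v2,v6) [+-+] → (-0.019, -1.897, 0)–(-0.019, -1.18414, -1.86626)  len=1.9978
  (v2,v4,v11) [-+-] → (-0.019, -1.18414, 1.86626)–(-0.019, -1.16066, 1.88974)  len=0.0332
  (v6,v2,v10) [+--] → (-0.019, -1.18414, -1.86626)–(-0.019, -1.16066, -1.88974)  len=0.0332

Chained into 1 loop(s):
  loop 1: 10 segments, perimeter = 12.7666
Total perimeter = 12.767


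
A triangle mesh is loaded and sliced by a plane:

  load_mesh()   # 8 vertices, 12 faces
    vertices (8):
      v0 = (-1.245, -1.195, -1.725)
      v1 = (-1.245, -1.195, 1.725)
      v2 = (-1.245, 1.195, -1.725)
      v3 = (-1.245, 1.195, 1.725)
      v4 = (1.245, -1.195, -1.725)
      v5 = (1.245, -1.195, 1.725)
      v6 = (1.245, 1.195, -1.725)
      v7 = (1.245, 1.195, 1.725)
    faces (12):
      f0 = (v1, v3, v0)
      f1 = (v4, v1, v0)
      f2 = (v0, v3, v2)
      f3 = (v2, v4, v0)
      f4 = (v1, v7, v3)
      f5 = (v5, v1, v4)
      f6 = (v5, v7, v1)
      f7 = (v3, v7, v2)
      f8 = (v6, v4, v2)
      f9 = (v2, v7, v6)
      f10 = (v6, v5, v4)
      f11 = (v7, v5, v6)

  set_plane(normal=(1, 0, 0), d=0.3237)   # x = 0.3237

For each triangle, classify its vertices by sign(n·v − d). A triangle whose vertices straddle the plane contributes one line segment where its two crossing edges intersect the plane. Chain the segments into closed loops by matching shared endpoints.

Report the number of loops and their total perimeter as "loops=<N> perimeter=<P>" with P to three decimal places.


loops=1 perimeter=11.680

Straddling triangles (8 of 12):
  (v4,v1,v0) [+--] → (0.3237, -1.195, -0.4485)–(0.3237, -1.195, -1.725)  len=1.2765
  (v2,v4,v0) [-+-] → (0.3237, -0.3107, -1.725)–(0.3237, -1.195, -1.725)  len=0.8843
  (v1,v7,v3) [-+-] → (0.3237, 0.3107, 1.725)–(0.3237, 1.195, 1.725)  len=0.8843
  (v5,v1,v4) [+-+] → (0.3237, -1.195, 1.725)–(0.3237, -1.195, -0.4485)  len=2.1735
  (v5,v7,v1) [++-] → (0.3237, 0.3107, 1.725)–(0.3237, -1.195, 1.725)  len=1.5057
  (v3,v7,v2) [-+-] → (0.3237, 1.195, 1.725)–(0.3237, 1.195, 0.4485)  len=1.2765
  (v6,v4,v2) [++-] → (0.3237, -0.3107, -1.725)–(0.3237, 1.195, -1.725)  len=1.5057
  (v2,v7,v6) [-++] → (0.3237, 1.195, 0.4485)–(0.3237, 1.195, -1.725)  len=2.1735

Chained into 1 loop(s):
  loop 1: 8 segments, perimeter = 11.6800
Total perimeter = 11.680


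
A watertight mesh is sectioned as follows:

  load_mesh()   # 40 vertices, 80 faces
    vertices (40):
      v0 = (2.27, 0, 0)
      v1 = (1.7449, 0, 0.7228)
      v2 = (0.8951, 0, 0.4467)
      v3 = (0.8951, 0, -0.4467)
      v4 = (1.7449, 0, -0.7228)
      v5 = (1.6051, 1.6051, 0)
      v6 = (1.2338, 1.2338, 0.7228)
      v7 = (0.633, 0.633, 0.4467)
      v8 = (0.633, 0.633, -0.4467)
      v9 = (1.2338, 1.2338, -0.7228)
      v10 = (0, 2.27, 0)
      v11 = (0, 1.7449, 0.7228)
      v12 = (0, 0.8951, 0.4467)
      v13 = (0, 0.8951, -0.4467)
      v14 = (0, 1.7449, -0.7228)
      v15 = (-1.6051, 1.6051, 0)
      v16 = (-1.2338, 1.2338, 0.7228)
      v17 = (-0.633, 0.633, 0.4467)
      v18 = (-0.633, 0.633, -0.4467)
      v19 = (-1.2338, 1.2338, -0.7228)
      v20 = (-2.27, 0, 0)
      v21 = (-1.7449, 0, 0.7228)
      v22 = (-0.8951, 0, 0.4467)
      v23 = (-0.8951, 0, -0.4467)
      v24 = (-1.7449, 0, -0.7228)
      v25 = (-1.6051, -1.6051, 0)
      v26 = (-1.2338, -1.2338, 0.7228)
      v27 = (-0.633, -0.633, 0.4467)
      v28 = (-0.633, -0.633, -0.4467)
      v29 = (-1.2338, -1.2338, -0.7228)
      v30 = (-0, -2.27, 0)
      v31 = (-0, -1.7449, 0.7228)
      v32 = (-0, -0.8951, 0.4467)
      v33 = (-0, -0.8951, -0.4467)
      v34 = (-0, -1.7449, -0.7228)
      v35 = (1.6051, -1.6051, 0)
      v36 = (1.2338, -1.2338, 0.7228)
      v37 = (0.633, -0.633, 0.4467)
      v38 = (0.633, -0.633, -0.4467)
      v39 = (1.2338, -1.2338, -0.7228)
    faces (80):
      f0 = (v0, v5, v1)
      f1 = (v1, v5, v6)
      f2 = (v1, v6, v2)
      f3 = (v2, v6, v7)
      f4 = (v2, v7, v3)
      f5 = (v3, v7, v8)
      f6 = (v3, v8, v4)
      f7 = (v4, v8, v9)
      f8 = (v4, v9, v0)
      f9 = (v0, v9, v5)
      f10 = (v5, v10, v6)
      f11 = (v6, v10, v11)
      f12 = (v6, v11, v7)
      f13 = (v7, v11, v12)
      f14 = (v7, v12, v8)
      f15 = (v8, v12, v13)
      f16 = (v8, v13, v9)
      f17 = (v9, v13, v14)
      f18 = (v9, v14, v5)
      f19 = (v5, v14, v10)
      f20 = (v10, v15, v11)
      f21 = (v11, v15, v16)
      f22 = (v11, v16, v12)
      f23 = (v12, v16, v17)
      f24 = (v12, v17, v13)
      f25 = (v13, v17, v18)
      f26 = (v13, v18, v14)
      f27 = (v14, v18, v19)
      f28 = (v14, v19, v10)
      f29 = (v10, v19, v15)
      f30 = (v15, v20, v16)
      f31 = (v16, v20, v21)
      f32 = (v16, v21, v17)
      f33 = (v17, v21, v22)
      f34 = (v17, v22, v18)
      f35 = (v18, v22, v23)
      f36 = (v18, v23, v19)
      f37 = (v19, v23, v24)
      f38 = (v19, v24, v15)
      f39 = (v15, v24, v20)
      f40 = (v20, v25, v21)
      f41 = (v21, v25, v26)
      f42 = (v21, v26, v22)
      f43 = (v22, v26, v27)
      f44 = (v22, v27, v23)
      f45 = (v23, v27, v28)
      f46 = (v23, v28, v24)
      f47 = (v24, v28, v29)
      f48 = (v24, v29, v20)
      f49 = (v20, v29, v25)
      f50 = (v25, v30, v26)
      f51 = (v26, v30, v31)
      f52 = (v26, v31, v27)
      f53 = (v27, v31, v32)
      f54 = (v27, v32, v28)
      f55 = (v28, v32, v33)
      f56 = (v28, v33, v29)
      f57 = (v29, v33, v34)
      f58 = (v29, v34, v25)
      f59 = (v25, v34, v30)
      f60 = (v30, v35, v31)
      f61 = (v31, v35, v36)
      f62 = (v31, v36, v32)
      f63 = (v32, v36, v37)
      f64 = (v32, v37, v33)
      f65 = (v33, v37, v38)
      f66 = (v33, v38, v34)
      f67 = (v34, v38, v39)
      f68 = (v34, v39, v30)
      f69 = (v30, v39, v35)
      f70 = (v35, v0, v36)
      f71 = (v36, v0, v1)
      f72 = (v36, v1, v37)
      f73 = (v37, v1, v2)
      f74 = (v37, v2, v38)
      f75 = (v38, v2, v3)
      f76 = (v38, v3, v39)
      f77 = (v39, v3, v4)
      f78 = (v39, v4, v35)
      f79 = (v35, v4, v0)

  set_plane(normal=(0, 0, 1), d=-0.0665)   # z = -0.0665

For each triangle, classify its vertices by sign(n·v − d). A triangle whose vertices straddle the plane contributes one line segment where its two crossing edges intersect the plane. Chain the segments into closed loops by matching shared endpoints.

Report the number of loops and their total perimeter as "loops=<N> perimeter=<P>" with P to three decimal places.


loops=2 perimeter=19.084

Straddling triangles (32 of 80):
  (v2,v7,v3) [++-] → (0.783559, 0.269383, -0.0665)–(0.8951, 0, -0.0665)  len=0.2916
  (v3,v7,v8) [-+-] → (0.783559, 0.269383, -0.0665)–(0.633, 0.633, -0.0665)  len=0.3936
  (v4,v9,v0) [--+] → (2.17467, 0.113514, -0.0665)–(2.22169, 0, -0.0665)  len=0.1229
  (v0,v9,v5) [+-+] → (2.17467, 0.113514, -0.0665)–(1.57094, 1.57094, -0.0665)  len=1.5775
  (v7,v12,v8) [++-] → (0.363617, 0.744541, -0.0665)–(0.633, 0.633, -0.0665)  len=0.2916
  (v8,v12,v13) [-+-] → (0.363617, 0.744541, -0.0665)–(0, 0.8951, -0.0665)  len=0.3936
  (v9,v14,v5) [--+] → (1.45743, 1.61796, -0.0665)–(1.57094, 1.57094, -0.0665)  len=0.1229
  (v5,v14,v10) [+-+] → (1.45743, 1.61796, -0.0665)–(0, 2.22169, -0.0665)  len=1.5775
  (v12,v17,v13) [++-] → (-0.269383, 0.783559, -0.0665)–(0, 0.8951, -0.0665)  len=0.2916
  (v13,v17,v18) [-+-] → (-0.269383, 0.783559, -0.0665)–(-0.633, 0.633, -0.0665)  len=0.3936
  (v14,v19,v10) [--+] → (-0.113514, 2.17467, -0.0665)–(0, 2.22169, -0.0665)  len=0.1229
  (v10,v19,v15) [+-+] → (-0.113514, 2.17467, -0.0665)–(-1.57094, 1.57094, -0.0665)  len=1.5775
  (v17,v22,v18) [++-] → (-0.744541, 0.363617, -0.0665)–(-0.633, 0.633, -0.0665)  len=0.2916
  (v18,v22,v23) [-+-] → (-0.744541, 0.363617, -0.0665)–(-0.8951, 0, -0.0665)  len=0.3936
  (v19,v24,v15) [--+] → (-1.61796, 1.45743, -0.0665)–(-1.57094, 1.57094, -0.0665)  len=0.1229
  (v15,v24,v20) [+-+] → (-1.61796, 1.45743, -0.0665)–(-2.22169, 0, -0.0665)  len=1.5775
  (v22,v27,v23) [++-] → (-0.783559, -0.269383, -0.0665)–(-0.8951, 0, -0.0665)  len=0.2916
  (v23,v27,v28) [-+-] → (-0.783559, -0.269383, -0.0665)–(-0.633, -0.633, -0.0665)  len=0.3936
  (v24,v29,v20) [--+] → (-2.17467, -0.113514, -0.0665)–(-2.22169, 0, -0.0665)  len=0.1229
  (v20,v29,v25) [+-+] → (-2.17467, -0.113514, -0.0665)–(-1.57094, -1.57094, -0.0665)  len=1.5775
  (v27,v32,v28) [++-] → (-0.363617, -0.744541, -0.0665)–(-0.633, -0.633, -0.0665)  len=0.2916
  (v28,v32,v33) [-+-] → (-0.363617, -0.744541, -0.0665)–(0, -0.8951, -0.0665)  len=0.3936
  (v29,v34,v25) [--+] → (-1.45743, -1.61796, -0.0665)–(-1.57094, -1.57094, -0.0665)  len=0.1229
  (v25,v34,v30) [+-+] → (-1.45743, -1.61796, -0.0665)–(0, -2.22169, -0.0665)  len=1.5775
  (v32,v37,v33) [++-] → (0.269383, -0.783559, -0.0665)–(0, -0.8951, -0.0665)  len=0.2916
  (v33,v37,v38) [-+-] → (0.269383, -0.783559, -0.0665)–(0.633, -0.633, -0.0665)  len=0.3936
  (v34,v39,v30) [--+] → (0.113514, -2.17467, -0.0665)–(0, -2.22169, -0.0665)  len=0.1229
  (v30,v39,v35) [+-+] → (0.113514, -2.17467, -0.0665)–(1.57094, -1.57094, -0.0665)  len=1.5775
  (v37,v2,v38) [++-] → (0.744541, -0.363617, -0.0665)–(0.633, -0.633, -0.0665)  len=0.2916
  (v38,v2,v3) [-+-] → (0.744541, -0.363617, -0.0665)–(0.8951, 0, -0.0665)  len=0.3936
  (v39,v4,v35) [--+] → (1.61796, -1.45743, -0.0665)–(1.57094, -1.57094, -0.0665)  len=0.1229
  (v35,v4,v0) [+-+] → (1.61796, -1.45743, -0.0665)–(2.22169, 0, -0.0665)  len=1.5775

Chained into 2 loop(s):
  loop 1: 16 segments, perimeter = 5.4809
  loop 2: 16 segments, perimeter = 13.6031
Total perimeter = 19.084


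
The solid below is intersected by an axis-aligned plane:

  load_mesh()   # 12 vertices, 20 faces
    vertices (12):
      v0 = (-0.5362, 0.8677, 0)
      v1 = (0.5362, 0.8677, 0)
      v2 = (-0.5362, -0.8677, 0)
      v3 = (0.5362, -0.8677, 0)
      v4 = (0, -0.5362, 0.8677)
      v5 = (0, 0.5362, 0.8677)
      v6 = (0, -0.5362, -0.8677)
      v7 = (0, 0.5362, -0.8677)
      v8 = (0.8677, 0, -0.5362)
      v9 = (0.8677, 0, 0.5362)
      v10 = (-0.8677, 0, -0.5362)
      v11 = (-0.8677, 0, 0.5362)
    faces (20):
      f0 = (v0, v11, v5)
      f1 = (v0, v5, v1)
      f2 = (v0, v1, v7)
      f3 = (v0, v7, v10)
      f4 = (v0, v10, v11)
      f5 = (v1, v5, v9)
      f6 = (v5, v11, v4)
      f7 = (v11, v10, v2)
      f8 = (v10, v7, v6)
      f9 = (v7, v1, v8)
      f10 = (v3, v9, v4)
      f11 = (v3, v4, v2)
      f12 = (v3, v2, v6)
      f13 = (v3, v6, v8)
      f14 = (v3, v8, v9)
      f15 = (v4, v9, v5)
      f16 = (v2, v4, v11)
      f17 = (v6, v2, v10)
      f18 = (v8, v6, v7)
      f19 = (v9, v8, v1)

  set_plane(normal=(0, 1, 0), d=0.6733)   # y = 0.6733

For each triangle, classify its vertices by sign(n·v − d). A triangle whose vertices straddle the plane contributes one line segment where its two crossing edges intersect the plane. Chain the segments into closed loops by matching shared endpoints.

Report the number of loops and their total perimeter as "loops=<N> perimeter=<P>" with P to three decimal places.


loops=1 perimeter=3.566

Straddling triangles (8 of 20):
  (v0,v11,v5) [+--] → (-0.610469, 0.6733, 0.120131)–(-0.221759, 0.6733, 0.508841)  len=0.5497
  (v0,v5,v1) [+-+] → (-0.221759, 0.6733, 0.508841)–(0.221759, 0.6733, 0.508841)  len=0.4435
  (v0,v1,v7) [++-] → (0.221759, 0.6733, -0.508841)–(-0.221759, 0.6733, -0.508841)  len=0.4435
  (v0,v7,v10) [+--] → (-0.221759, 0.6733, -0.508841)–(-0.610469, 0.6733, -0.120131)  len=0.5497
  (v0,v10,v11) [+--] → (-0.610469, 0.6733, -0.120131)–(-0.610469, 0.6733, 0.120131)  len=0.2403
  (v1,v5,v9) [+--] → (0.221759, 0.6733, 0.508841)–(0.610469, 0.6733, 0.120131)  len=0.5497
  (v7,v1,v8) [-+-] → (0.221759, 0.6733, -0.508841)–(0.610469, 0.6733, -0.120131)  len=0.5497
  (v9,v8,v1) [--+] → (0.610469, 0.6733, -0.120131)–(0.610469, 0.6733, 0.120131)  len=0.2403

Chained into 1 loop(s):
  loop 1: 8 segments, perimeter = 3.5664
Total perimeter = 3.566


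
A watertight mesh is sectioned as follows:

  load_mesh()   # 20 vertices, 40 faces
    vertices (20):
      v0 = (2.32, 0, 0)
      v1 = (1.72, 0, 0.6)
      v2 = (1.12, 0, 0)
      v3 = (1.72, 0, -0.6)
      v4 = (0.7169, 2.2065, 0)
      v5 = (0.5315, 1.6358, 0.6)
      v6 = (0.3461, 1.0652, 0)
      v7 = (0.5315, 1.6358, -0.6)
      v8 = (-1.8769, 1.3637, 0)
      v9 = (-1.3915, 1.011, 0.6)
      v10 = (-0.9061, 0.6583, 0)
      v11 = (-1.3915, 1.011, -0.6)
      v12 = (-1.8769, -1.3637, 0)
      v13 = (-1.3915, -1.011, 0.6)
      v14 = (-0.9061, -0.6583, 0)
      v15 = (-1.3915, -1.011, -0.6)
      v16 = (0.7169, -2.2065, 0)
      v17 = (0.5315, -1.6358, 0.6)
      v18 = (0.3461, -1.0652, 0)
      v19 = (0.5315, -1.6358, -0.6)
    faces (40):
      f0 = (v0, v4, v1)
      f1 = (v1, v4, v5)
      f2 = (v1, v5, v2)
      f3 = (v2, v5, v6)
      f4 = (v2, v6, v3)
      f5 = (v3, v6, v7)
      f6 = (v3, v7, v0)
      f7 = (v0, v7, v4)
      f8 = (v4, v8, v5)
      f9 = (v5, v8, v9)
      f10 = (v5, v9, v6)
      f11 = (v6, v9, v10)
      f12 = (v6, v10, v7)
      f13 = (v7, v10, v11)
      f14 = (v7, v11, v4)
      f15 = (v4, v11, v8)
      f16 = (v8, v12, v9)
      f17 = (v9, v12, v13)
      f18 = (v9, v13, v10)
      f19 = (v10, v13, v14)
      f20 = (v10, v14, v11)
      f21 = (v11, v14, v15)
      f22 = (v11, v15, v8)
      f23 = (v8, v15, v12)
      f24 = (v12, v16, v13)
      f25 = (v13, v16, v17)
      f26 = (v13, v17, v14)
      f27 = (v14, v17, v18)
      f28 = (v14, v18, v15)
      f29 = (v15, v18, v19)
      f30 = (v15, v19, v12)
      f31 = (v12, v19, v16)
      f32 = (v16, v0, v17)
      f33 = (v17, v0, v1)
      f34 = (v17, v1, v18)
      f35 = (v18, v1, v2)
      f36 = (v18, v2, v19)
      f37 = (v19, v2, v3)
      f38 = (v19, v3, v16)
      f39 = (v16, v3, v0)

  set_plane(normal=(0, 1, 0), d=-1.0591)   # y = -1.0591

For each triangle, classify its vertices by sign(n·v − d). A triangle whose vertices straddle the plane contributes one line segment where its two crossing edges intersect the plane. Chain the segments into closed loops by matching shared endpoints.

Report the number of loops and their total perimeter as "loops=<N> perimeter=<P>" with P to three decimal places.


loops=2 perimeter=8.549

Straddling triangles (18 of 40):
  (v8,v12,v9) [+-+] → (-1.8769, -1.0591, 0)–(-1.81464, -1.0591, 0.0769613)  len=0.0990
  (v9,v12,v13) [+-+] → (-1.81464, -1.0591, 0.0769613)–(-1.4577, -1.0591, 0.518174)  len=0.5675
  (v8,v15,v12) [++-] → (-1.4577, -1.0591, -0.518174)–(-1.8769, -1.0591, 0)  len=0.6665
  (v12,v16,v13) [--+] → (-1.30667, -1.0591, 0.575859)–(-1.4577, -1.0591, 0.518174)  len=0.1617
  (v13,v16,v17) [+--] → (-1.30667, -1.0591, 0.575859)–(-1.24346, -1.0591, 0.6)  len=0.0677
  (v13,v17,v14) [+-+] → (-1.24346, -1.0591, 0.6)–(-0.316647, -1.0591, 0.246015)  len=0.9921
  (v14,v17,v18) [+--] → (-0.316647, -1.0591, 0.246015)–(0.327328, -1.0591, 0)  len=0.6894
  (v14,v18,v15) [+-+] → (0.327328, -1.0591, 0)–(0.15054, -1.0591, -0.0675277)  len=0.1892
  (v15,v18,v19) [+--] → (0.15054, -1.0591, -0.0675277)–(-1.24346, -1.0591, -0.6)  len=1.4922
  (v15,v19,v12) [+--] → (-1.24346, -1.0591, -0.6)–(-1.4577, -1.0591, -0.518174)  len=0.2293
  (v16,v0,v17) [-+-] → (1.55053, -1.0591, 0)–(1.16203, -1.0591, 0.38847)  len=0.5494
  (v17,v0,v1) [-++] → (1.16203, -1.0591, 0.38847)–(0.950505, -1.0591, 0.6)  len=0.2991
  (v17,v1,v18) [-+-] → (0.950505, -1.0591, 0.6)–(0.353968, -1.0591, 0.00343597)  len=0.8436
  (v18,v1,v2) [-++] → (0.353968, -1.0591, 0.00343597)–(0.350532, -1.0591, 0)  len=0.0049
  (v18,v2,v19) [-+-] → (0.350532, -1.0591, 0)–(0.738975, -1.0591, -0.38847)  len=0.5494
  (v19,v2,v3) [-++] → (0.738975, -1.0591, -0.38847)–(0.950505, -1.0591, -0.6)  len=0.2991
  (v19,v3,v16) [-+-] → (0.950505, -1.0591, -0.6)–(1.23852, -1.0591, -0.312005)  len=0.4073
  (v16,v3,v0) [-++] → (1.23852, -1.0591, -0.312005)–(1.55053, -1.0591, 0)  len=0.4412

Chained into 2 loop(s):
  loop 1: 10 segments, perimeter = 5.1546
  loop 2: 8 segments, perimeter = 3.3941
Total perimeter = 8.549


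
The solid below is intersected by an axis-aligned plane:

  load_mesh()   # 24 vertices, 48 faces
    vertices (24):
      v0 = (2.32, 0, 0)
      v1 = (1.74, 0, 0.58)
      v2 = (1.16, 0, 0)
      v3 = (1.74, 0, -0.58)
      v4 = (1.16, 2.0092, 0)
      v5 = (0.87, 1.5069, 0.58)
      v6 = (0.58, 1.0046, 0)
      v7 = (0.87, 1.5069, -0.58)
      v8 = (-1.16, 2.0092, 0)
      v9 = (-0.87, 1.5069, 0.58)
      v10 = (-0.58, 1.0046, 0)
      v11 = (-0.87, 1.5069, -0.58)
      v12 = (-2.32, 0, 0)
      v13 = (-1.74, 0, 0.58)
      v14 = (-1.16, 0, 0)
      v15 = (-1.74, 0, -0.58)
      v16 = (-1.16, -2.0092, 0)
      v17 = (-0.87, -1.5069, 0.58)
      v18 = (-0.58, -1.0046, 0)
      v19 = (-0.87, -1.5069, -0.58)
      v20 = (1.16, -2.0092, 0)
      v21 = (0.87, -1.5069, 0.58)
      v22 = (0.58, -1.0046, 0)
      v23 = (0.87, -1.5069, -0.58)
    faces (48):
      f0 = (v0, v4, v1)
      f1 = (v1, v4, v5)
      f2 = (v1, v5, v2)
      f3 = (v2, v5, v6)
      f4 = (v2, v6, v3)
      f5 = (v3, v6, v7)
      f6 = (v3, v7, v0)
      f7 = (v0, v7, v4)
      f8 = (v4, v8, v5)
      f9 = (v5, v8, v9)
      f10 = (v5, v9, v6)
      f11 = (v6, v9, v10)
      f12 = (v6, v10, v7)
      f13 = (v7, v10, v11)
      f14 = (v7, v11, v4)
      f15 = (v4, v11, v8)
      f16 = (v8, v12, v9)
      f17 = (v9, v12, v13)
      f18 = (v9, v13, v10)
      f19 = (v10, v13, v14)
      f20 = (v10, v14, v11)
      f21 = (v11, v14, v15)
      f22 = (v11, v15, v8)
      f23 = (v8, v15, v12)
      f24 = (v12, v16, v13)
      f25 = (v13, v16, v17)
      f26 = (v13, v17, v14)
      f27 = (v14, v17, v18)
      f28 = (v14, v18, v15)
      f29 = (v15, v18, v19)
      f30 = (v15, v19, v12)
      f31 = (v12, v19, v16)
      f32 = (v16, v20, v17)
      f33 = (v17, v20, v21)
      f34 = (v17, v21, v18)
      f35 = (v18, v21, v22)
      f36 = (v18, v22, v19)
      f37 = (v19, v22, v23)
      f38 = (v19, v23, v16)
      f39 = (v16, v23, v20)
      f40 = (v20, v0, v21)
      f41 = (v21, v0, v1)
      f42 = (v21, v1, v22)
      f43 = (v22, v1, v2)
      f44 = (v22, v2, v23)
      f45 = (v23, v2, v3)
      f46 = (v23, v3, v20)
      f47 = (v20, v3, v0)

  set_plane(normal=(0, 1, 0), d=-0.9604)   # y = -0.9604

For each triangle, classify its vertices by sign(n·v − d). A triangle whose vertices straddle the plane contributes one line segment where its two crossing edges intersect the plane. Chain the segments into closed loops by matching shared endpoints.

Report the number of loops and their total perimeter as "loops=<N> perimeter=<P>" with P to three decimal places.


Straddling triangles (16 of 48):
  (v12,v16,v13) [+-+] → (-1.76552, -0.9604, 0)–(-1.46276, -0.9604, 0.302759)  len=0.4282
  (v13,v16,v17) [+--] → (-1.46276, -0.9604, 0.302759)–(-1.18552, -0.9604, 0.58)  len=0.3921
  (v13,v17,v14) [+-+] → (-1.18552, -0.9604, 0.58)–(-0.975173, -0.9604, 0.369654)  len=0.2975
  (v14,v17,v18) [+--] → (-0.975173, -0.9604, 0.369654)–(-0.605519, -0.9604, 0)  len=0.5228
  (v14,v18,v15) [+-+] → (-0.605519, -0.9604, 0)–(-0.631037, -0.9604, -0.0255186)  len=0.0361
  (v15,v18,v19) [+--] → (-0.631037, -0.9604, -0.0255186)–(-1.18552, -0.9604, -0.58)  len=0.7842
  (v15,v19,v12) [+-+] → (-1.18552, -0.9604, -0.58)–(-1.39586, -0.9604, -0.369654)  len=0.2975
  (v12,v19,v16) [+--] → (-1.39586, -0.9604, -0.369654)–(-1.76552, -0.9604, 0)  len=0.5228
  (v20,v0,v21) [-+-] → (1.76552, -0.9604, 0)–(1.39586, -0.9604, 0.369654)  len=0.5228
  (v21,v0,v1) [-++] → (1.39586, -0.9604, 0.369654)–(1.18552, -0.9604, 0.58)  len=0.2975
  (v21,v1,v22) [-+-] → (1.18552, -0.9604, 0.58)–(0.631037, -0.9604, 0.0255186)  len=0.7842
  (v22,v1,v2) [-++] → (0.631037, -0.9604, 0.0255186)–(0.605519, -0.9604, 0)  len=0.0361
  (v22,v2,v23) [-+-] → (0.605519, -0.9604, 0)–(0.975173, -0.9604, -0.369654)  len=0.5228
  (v23,v2,v3) [-++] → (0.975173, -0.9604, -0.369654)–(1.18552, -0.9604, -0.58)  len=0.2975
  (v23,v3,v20) [-+-] → (1.18552, -0.9604, -0.58)–(1.46276, -0.9604, -0.302759)  len=0.3921
  (v20,v3,v0) [-++] → (1.46276, -0.9604, -0.302759)–(1.76552, -0.9604, 0)  len=0.4282

Chained into 2 loop(s):
  loop 1: 8 segments, perimeter = 3.2810
  loop 2: 8 segments, perimeter = 3.2810
Total perimeter = 6.562

loops=2 perimeter=6.562


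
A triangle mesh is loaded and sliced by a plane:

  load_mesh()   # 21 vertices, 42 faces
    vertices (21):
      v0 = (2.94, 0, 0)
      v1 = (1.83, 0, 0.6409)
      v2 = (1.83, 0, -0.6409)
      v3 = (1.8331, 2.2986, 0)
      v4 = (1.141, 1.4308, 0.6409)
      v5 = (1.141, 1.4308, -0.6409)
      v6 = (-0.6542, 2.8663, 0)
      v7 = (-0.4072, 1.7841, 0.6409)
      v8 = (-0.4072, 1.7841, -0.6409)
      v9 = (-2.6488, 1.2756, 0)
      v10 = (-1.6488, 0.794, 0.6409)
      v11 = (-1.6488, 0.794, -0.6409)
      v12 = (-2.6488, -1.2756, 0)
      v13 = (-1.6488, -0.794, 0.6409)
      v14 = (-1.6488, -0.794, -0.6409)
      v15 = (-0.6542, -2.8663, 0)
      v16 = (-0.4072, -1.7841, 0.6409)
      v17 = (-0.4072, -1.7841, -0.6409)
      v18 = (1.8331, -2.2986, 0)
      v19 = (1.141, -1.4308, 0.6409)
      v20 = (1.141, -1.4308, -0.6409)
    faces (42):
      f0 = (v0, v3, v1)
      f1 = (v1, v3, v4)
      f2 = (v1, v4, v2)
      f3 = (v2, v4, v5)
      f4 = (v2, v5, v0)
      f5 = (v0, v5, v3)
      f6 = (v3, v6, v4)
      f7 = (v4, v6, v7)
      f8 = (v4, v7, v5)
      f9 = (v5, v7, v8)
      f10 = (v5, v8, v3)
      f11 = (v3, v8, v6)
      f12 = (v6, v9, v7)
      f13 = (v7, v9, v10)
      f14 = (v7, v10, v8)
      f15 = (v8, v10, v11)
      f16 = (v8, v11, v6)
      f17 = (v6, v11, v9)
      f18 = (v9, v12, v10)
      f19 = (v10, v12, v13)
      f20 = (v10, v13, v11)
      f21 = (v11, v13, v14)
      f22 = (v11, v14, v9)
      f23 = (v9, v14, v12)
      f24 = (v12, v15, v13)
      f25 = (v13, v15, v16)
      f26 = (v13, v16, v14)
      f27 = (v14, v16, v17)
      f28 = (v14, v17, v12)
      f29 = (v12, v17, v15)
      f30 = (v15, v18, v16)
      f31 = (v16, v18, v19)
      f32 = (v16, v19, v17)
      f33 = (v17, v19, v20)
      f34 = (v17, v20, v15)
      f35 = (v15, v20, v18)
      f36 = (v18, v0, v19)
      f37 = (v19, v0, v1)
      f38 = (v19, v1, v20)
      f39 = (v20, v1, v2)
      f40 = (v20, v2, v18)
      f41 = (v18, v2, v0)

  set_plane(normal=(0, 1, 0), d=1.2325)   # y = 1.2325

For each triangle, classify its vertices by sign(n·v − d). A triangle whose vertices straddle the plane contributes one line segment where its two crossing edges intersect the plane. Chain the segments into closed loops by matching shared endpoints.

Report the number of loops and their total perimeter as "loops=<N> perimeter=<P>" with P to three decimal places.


loops=2 perimeter=8.485

Straddling triangles (14 of 42):
  (v0,v3,v1) [-+-] → (2.34648, 1.2325, 0)–(1.83166, 1.2325, 0.297252)  len=0.5945
  (v1,v3,v4) [-++] → (1.83166, 1.2325, 0.297252)–(1.23649, 1.2325, 0.6409)  len=0.6873
  (v1,v4,v2) [-+-] → (1.23649, 1.2325, 0.6409)–(1.23649, 1.2325, 0.46325)  len=0.1776
  (v2,v4,v5) [-++] → (1.23649, 1.2325, 0.46325)–(1.23649, 1.2325, -0.6409)  len=1.1042
  (v2,v5,v0) [-+-] → (1.23649, 1.2325, -0.6409)–(1.39033, 1.2325, -0.552075)  len=0.1776
  (v0,v5,v3) [-++] → (1.39033, 1.2325, -0.552075)–(2.34648, 1.2325, 0)  len=1.1041
  (v7,v9,v10) [++-] → (-2.55931, 1.2325, 0.0573563)–(-1.09891, 1.2325, 0.6409)  len=1.5727
  (v7,v10,v8) [+-+] → (-1.09891, 1.2325, 0.6409)–(-1.09891, 1.2325, 0.0732106)  len=0.5677
  (v8,v10,v11) [+--] → (-1.09891, 1.2325, 0.0732106)–(-1.09891, 1.2325, -0.6409)  len=0.7141
  (v8,v11,v6) [+-+] → (-1.09891, 1.2325, -0.6409)–(-1.43834, 1.2325, -0.505285)  len=0.3655
  (v6,v11,v9) [+-+] → (-1.43834, 1.2325, -0.505285)–(-2.55931, 1.2325, -0.0573563)  len=1.2071
  (v9,v12,v10) [+--] → (-2.6488, 1.2325, 0)–(-2.55931, 1.2325, 0.0573563)  len=0.1063
  (v11,v14,v9) [--+] → (-2.62797, 1.2325, -0.0133469)–(-2.55931, 1.2325, -0.0573563)  len=0.0816
  (v9,v14,v12) [+--] → (-2.62797, 1.2325, -0.0133469)–(-2.6488, 1.2325, 0)  len=0.0247

Chained into 2 loop(s):
  loop 1: 6 segments, perimeter = 3.8453
  loop 2: 8 segments, perimeter = 4.6397
Total perimeter = 8.485


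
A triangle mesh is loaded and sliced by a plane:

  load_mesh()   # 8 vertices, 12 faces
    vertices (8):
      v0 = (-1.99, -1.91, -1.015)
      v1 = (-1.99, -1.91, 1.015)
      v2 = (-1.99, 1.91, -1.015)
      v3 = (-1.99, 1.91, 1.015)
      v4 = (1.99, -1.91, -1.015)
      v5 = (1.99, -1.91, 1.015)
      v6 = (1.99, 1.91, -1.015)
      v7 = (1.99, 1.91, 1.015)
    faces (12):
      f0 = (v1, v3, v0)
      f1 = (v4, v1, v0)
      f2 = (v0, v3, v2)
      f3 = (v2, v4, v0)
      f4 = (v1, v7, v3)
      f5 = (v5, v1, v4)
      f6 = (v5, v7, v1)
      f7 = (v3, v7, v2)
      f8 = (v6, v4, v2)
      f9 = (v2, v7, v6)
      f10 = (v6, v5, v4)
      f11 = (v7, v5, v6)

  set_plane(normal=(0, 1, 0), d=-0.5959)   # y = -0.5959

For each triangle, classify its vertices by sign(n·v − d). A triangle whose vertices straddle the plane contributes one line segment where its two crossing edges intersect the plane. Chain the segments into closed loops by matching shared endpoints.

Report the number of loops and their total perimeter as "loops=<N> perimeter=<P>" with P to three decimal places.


loops=1 perimeter=12.020

Straddling triangles (8 of 12):
  (v1,v3,v0) [-+-] → (-1.99, -0.5959, 1.015)–(-1.99, -0.5959, -0.316669)  len=1.3317
  (v0,v3,v2) [-++] → (-1.99, -0.5959, -0.316669)–(-1.99, -0.5959, -1.015)  len=0.6983
  (v2,v4,v0) [+--] → (0.620859, -0.5959, -1.015)–(-1.99, -0.5959, -1.015)  len=2.6109
  (v1,v7,v3) [-++] → (-0.620859, -0.5959, 1.015)–(-1.99, -0.5959, 1.015)  len=1.3691
  (v5,v7,v1) [-+-] → (1.99, -0.5959, 1.015)–(-0.620859, -0.5959, 1.015)  len=2.6109
  (v6,v4,v2) [+-+] → (1.99, -0.5959, -1.015)–(0.620859, -0.5959, -1.015)  len=1.3691
  (v6,v5,v4) [+--] → (1.99, -0.5959, 0.316669)–(1.99, -0.5959, -1.015)  len=1.3317
  (v7,v5,v6) [+-+] → (1.99, -0.5959, 1.015)–(1.99, -0.5959, 0.316669)  len=0.6983

Chained into 1 loop(s):
  loop 1: 8 segments, perimeter = 12.0200
Total perimeter = 12.020


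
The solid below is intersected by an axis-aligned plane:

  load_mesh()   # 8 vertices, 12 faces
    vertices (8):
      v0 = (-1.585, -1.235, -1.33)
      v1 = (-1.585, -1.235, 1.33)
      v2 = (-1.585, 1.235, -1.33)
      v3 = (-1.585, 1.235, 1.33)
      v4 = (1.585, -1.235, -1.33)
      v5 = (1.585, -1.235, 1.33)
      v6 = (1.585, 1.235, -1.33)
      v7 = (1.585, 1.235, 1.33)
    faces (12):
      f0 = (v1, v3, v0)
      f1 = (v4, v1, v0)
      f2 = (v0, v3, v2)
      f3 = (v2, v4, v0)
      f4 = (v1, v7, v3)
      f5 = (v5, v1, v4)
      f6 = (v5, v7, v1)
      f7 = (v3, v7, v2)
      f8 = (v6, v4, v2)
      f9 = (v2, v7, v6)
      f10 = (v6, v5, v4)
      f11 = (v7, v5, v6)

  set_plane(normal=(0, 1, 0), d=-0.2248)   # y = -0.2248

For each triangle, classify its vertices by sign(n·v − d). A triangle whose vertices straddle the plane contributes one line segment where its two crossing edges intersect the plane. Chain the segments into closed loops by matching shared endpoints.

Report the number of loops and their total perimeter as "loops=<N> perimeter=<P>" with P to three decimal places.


loops=1 perimeter=11.660

Straddling triangles (8 of 12):
  (v1,v3,v0) [-+-] → (-1.585, -0.2248, 1.33)–(-1.585, -0.2248, -0.242092)  len=1.5721
  (v0,v3,v2) [-++] → (-1.585, -0.2248, -0.242092)–(-1.585, -0.2248, -1.33)  len=1.0879
  (v2,v4,v0) [+--] → (0.288509, -0.2248, -1.33)–(-1.585, -0.2248, -1.33)  len=1.8735
  (v1,v7,v3) [-++] → (-0.288509, -0.2248, 1.33)–(-1.585, -0.2248, 1.33)  len=1.2965
  (v5,v7,v1) [-+-] → (1.585, -0.2248, 1.33)–(-0.288509, -0.2248, 1.33)  len=1.8735
  (v6,v4,v2) [+-+] → (1.585, -0.2248, -1.33)–(0.288509, -0.2248, -1.33)  len=1.2965
  (v6,v5,v4) [+--] → (1.585, -0.2248, 0.242092)–(1.585, -0.2248, -1.33)  len=1.5721
  (v7,v5,v6) [+-+] → (1.585, -0.2248, 1.33)–(1.585, -0.2248, 0.242092)  len=1.0879

Chained into 1 loop(s):
  loop 1: 8 segments, perimeter = 11.6600
Total perimeter = 11.660


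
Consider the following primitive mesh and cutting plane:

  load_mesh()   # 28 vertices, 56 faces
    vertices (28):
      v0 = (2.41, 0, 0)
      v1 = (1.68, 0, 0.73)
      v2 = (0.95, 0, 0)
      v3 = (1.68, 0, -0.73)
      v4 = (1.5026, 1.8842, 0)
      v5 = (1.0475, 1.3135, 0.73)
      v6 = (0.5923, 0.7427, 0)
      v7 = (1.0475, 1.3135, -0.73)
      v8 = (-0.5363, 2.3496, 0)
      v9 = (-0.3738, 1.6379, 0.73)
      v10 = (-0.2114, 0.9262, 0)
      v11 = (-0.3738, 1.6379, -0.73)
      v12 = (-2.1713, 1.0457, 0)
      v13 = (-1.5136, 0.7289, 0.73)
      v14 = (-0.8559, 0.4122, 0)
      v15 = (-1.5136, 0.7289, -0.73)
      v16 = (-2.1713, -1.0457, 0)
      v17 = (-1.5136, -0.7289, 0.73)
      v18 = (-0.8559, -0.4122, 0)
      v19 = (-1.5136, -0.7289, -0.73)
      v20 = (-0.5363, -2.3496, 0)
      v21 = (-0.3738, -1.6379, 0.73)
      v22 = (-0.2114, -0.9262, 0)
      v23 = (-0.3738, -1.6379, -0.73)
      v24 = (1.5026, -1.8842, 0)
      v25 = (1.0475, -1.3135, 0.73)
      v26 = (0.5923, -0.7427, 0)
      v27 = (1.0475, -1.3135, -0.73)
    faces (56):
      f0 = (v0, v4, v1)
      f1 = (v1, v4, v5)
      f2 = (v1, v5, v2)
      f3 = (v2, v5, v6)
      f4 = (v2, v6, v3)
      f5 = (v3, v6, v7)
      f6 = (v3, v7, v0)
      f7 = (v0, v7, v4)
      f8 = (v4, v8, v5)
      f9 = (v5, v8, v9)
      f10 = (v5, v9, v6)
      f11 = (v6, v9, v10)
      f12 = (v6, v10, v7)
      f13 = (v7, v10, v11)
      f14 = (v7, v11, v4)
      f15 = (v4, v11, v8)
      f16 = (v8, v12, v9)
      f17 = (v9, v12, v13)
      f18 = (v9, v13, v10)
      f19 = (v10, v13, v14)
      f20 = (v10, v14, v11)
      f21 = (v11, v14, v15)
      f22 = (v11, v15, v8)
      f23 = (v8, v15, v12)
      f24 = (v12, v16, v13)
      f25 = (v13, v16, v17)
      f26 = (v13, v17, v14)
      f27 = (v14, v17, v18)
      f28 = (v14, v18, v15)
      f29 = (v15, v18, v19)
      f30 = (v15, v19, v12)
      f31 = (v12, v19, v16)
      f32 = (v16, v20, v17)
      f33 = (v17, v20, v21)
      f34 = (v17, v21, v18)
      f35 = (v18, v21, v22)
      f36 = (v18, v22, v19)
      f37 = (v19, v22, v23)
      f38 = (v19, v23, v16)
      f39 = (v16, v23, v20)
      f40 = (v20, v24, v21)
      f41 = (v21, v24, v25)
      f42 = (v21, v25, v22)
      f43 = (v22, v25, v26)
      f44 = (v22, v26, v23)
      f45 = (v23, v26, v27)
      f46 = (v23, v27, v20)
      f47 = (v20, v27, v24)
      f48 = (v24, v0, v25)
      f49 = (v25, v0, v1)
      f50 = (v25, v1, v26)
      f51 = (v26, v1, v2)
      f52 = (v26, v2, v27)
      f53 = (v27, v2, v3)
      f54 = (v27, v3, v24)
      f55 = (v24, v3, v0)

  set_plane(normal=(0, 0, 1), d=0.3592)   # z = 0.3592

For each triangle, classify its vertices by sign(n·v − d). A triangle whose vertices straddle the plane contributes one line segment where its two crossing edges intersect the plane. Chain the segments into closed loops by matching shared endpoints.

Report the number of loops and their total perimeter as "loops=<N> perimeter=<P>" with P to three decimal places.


loops=2 perimeter=20.410

Straddling triangles (28 of 56):
  (v0,v4,v1) [--+] → (1.58989, 0.95707, 0.3592)–(2.0508, 0, 0.3592)  len=1.0623
  (v1,v4,v5) [+-+] → (1.58989, 0.95707, 0.3592)–(1.27867, 1.60338, 0.3592)  len=0.7173
  (v1,v5,v2) [++-] → (0.997975, 0.646314, 0.3592)–(1.3092, 0, 0.3592)  len=0.7173
  (v2,v5,v6) [-+-] → (0.997975, 0.646314, 0.3592)–(0.816283, 1.02356, 0.3592)  len=0.4187
  (v4,v8,v5) [--+] → (0.243016, 1.83978, 0.3592)–(1.27867, 1.60338, 0.3592)  len=1.0623
  (v5,v8,v9) [+-+] → (0.243016, 1.83978, 0.3592)–(-0.456341, 1.9994, 0.3592)  len=0.7173
  (v5,v9,v6) [++-] → (0.116926, 1.18319, 0.3592)–(0.816283, 1.02356, 0.3592)  len=0.7173
  (v6,v9,v10) [-+-] → (0.116926, 1.18319, 0.3592)–(-0.29131, 1.2764, 0.3592)  len=0.4187
  (v8,v12,v9) [--+] → (-1.28683, 1.33709, 0.3592)–(-0.456341, 1.9994, 0.3592)  len=1.0622
  (v9,v12,v13) [+-+] → (-1.28683, 1.33709, 0.3592)–(-1.84768, 0.889817, 0.3592)  len=0.7174
  (v9,v13,v10) [++-] → (-0.852154, 0.829118, 0.3592)–(-0.29131, 1.2764, 0.3592)  len=0.7174
  (v10,v13,v14) [-+-] → (-0.852154, 0.829118, 0.3592)–(-1.17952, 0.568034, 0.3592)  len=0.4187
  (v12,v16,v13) [--+] → (-1.84768, -0.1725, 0.3592)–(-1.84768, 0.889817, 0.3592)  len=1.0623
  (v13,v16,v17) [+-+] → (-1.84768, -0.1725, 0.3592)–(-1.84768, -0.889817, 0.3592)  len=0.7173
  (v13,v17,v14) [++-] → (-1.17952, -0.149284, 0.3592)–(-1.17952, 0.568034, 0.3592)  len=0.7173
  (v14,v17,v18) [-+-] → (-1.17952, -0.149284, 0.3592)–(-1.17952, -0.568034, 0.3592)  len=0.4188
  (v16,v20,v17) [--+] → (-1.01719, -1.55213, 0.3592)–(-1.84768, -0.889817, 0.3592)  len=1.0622
  (v17,v20,v21) [+-+] → (-1.01719, -1.55213, 0.3592)–(-0.456341, -1.9994, 0.3592)  len=0.7174
  (v17,v21,v18) [++-] → (-0.61868, -1.01531, 0.3592)–(-1.17952, -0.568034, 0.3592)  len=0.7174
  (v18,v21,v22) [-+-] → (-0.61868, -1.01531, 0.3592)–(-0.29131, -1.2764, 0.3592)  len=0.4187
  (v20,v24,v21) [--+] → (0.579308, -1.76301, 0.3592)–(-0.456341, -1.9994, 0.3592)  len=1.0623
  (v21,v24,v25) [+-+] → (0.579308, -1.76301, 0.3592)–(1.27867, -1.60338, 0.3592)  len=0.7173
  (v21,v25,v22) [++-] → (0.408048, -1.11677, 0.3592)–(-0.29131, -1.2764, 0.3592)  len=0.7173
  (v22,v25,v26) [-+-] → (0.408048, -1.11677, 0.3592)–(0.816283, -1.02356, 0.3592)  len=0.4187
  (v24,v0,v25) [--+] → (1.73958, -0.646314, 0.3592)–(1.27867, -1.60338, 0.3592)  len=1.0623
  (v25,v0,v1) [+-+] → (1.73958, -0.646314, 0.3592)–(2.0508, 0, 0.3592)  len=0.7173
  (v25,v1,v26) [++-] → (1.12751, -0.377251, 0.3592)–(0.816283, -1.02356, 0.3592)  len=0.7173
  (v26,v1,v2) [-+-] → (1.12751, -0.377251, 0.3592)–(1.3092, 0, 0.3592)  len=0.4187

Chained into 2 loop(s):
  loop 1: 14 segments, perimeter = 12.4573
  loop 2: 14 segments, perimeter = 7.9526
Total perimeter = 20.410


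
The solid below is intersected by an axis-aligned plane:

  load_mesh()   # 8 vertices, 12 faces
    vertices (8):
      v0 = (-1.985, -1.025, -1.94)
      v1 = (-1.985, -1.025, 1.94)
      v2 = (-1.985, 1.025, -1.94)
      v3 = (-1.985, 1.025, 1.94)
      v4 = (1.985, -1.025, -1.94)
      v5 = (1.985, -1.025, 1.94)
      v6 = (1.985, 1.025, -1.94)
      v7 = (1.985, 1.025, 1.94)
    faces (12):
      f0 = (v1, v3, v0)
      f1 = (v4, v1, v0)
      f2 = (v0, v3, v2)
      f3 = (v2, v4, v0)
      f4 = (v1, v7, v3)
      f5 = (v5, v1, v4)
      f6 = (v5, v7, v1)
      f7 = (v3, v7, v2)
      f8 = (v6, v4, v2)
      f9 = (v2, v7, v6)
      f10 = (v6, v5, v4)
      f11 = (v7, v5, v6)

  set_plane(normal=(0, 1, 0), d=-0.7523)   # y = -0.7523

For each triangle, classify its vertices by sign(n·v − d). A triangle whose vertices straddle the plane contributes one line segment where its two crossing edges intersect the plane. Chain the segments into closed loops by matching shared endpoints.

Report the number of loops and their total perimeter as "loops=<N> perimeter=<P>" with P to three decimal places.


loops=1 perimeter=15.700

Straddling triangles (8 of 12):
  (v1,v3,v0) [-+-] → (-1.985, -0.7523, 1.94)–(-1.985, -0.7523, -1.42387)  len=3.3639
  (v0,v3,v2) [-++] → (-1.985, -0.7523, -1.42387)–(-1.985, -0.7523, -1.94)  len=0.5161
  (v2,v4,v0) [+--] → (1.45689, -0.7523, -1.94)–(-1.985, -0.7523, -1.94)  len=3.4419
  (v1,v7,v3) [-++] → (-1.45689, -0.7523, 1.94)–(-1.985, -0.7523, 1.94)  len=0.5281
  (v5,v7,v1) [-+-] → (1.985, -0.7523, 1.94)–(-1.45689, -0.7523, 1.94)  len=3.4419
  (v6,v4,v2) [+-+] → (1.985, -0.7523, -1.94)–(1.45689, -0.7523, -1.94)  len=0.5281
  (v6,v5,v4) [+--] → (1.985, -0.7523, 1.42387)–(1.985, -0.7523, -1.94)  len=3.3639
  (v7,v5,v6) [+-+] → (1.985, -0.7523, 1.94)–(1.985, -0.7523, 1.42387)  len=0.5161

Chained into 1 loop(s):
  loop 1: 8 segments, perimeter = 15.7000
Total perimeter = 15.700


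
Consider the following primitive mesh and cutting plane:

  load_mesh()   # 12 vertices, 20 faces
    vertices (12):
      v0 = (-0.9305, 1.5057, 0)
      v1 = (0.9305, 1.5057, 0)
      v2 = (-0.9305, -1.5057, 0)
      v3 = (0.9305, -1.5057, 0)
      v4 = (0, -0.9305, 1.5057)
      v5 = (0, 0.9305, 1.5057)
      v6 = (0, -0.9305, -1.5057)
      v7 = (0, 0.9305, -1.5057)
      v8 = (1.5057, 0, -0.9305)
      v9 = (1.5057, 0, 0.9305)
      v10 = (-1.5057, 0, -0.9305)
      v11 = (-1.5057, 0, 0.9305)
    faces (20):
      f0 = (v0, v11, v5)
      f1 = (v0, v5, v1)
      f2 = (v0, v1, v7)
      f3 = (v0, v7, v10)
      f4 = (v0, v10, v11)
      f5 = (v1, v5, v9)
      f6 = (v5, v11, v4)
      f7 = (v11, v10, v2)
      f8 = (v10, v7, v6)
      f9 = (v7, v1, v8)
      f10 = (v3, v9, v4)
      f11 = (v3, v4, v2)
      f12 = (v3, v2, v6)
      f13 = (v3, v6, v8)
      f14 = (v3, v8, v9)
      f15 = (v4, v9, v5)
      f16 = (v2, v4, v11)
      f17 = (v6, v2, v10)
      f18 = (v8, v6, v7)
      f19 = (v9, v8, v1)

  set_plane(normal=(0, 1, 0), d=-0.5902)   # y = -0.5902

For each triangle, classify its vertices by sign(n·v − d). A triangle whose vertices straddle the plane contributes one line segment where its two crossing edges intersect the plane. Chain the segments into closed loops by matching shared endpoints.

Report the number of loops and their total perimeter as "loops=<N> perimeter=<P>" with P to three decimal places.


Straddling triangles (10 of 20):
  (v5,v11,v4) [++-] → (-0.550661, -0.5902, 1.29534)–(0, -0.5902, 1.5057)  len=0.5895
  (v11,v10,v2) [++-] → (-1.28023, -0.5902, -0.565765)–(-1.28023, -0.5902, 0.565765)  len=1.1315
  (v10,v7,v6) [++-] → (0, -0.5902, -1.5057)–(-0.550661, -0.5902, -1.29534)  len=0.5895
  (v3,v9,v4) [-+-] → (1.28023, -0.5902, 0.565765)–(0.550661, -0.5902, 1.29534)  len=1.0318
  (v3,v6,v8) [--+] → (0.550661, -0.5902, -1.29534)–(1.28023, -0.5902, -0.565765)  len=1.0318
  (v3,v8,v9) [-++] → (1.28023, -0.5902, -0.565765)–(1.28023, -0.5902, 0.565765)  len=1.1315
  (v4,v9,v5) [-++] → (0.550661, -0.5902, 1.29534)–(0, -0.5902, 1.5057)  len=0.5895
  (v2,v4,v11) [--+] → (-0.550661, -0.5902, 1.29534)–(-1.28023, -0.5902, 0.565765)  len=1.0318
  (v6,v2,v10) [--+] → (-1.28023, -0.5902, -0.565765)–(-0.550661, -0.5902, -1.29534)  len=1.0318
  (v8,v6,v7) [+-+] → (0.550661, -0.5902, -1.29534)–(0, -0.5902, -1.5057)  len=0.5895

Chained into 1 loop(s):
  loop 1: 10 segments, perimeter = 8.7480
Total perimeter = 8.748

loops=1 perimeter=8.748


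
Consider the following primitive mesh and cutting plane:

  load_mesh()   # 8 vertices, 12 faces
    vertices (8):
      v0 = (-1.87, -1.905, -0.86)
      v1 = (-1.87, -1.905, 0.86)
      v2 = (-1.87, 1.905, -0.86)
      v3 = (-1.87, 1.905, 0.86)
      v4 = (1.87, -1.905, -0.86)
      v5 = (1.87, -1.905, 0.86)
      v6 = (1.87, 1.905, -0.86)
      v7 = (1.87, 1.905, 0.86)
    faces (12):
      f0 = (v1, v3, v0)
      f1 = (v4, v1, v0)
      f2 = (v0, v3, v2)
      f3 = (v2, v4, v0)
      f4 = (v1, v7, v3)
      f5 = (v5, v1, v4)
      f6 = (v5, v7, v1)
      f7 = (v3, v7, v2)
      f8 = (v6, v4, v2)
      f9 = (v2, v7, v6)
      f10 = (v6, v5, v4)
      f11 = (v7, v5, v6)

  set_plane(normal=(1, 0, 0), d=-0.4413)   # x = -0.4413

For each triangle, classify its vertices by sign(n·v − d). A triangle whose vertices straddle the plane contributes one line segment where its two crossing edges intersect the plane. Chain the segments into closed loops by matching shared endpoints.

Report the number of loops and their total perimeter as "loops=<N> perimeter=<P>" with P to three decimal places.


loops=1 perimeter=11.060

Straddling triangles (8 of 12):
  (v4,v1,v0) [+--] → (-0.4413, -1.905, 0.202951)–(-0.4413, -1.905, -0.86)  len=1.0630
  (v2,v4,v0) [-+-] → (-0.4413, 0.44956, -0.86)–(-0.4413, -1.905, -0.86)  len=2.3546
  (v1,v7,v3) [-+-] → (-0.4413, -0.44956, 0.86)–(-0.4413, 1.905, 0.86)  len=2.3546
  (v5,v1,v4) [+-+] → (-0.4413, -1.905, 0.86)–(-0.4413, -1.905, 0.202951)  len=0.6570
  (v5,v7,v1) [++-] → (-0.4413, -0.44956, 0.86)–(-0.4413, -1.905, 0.86)  len=1.4554
  (v3,v7,v2) [-+-] → (-0.4413, 1.905, 0.86)–(-0.4413, 1.905, -0.202951)  len=1.0630
  (v6,v4,v2) [++-] → (-0.4413, 0.44956, -0.86)–(-0.4413, 1.905, -0.86)  len=1.4554
  (v2,v7,v6) [-++] → (-0.4413, 1.905, -0.202951)–(-0.4413, 1.905, -0.86)  len=0.6570

Chained into 1 loop(s):
  loop 1: 8 segments, perimeter = 11.0600
Total perimeter = 11.060
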